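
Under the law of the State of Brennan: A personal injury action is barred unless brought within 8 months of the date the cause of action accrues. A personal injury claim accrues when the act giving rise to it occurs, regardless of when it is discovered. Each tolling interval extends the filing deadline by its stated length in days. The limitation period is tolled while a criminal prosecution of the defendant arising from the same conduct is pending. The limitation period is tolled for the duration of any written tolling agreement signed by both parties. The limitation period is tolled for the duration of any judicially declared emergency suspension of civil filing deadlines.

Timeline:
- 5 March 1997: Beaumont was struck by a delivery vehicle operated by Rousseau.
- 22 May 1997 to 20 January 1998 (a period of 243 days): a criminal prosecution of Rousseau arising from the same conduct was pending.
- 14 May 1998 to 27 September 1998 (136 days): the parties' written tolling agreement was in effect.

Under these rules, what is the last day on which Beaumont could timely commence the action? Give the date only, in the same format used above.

19 November 1998

The claim accrued on 5 March 1997, when the wrongful act occurred.
Adding the 8 months base period to 5 March 1997 gives a deadline of 5 November 1997, before any tolling.
The period was tolled for 243 days by the pending criminal prosecution (22 May 1997 to 20 January 1998), pushing the deadline to 6 July 1998.
The written tolling agreement from 14 May 1998 to 27 September 1998 tolled the period for 136 days, extending the deadline to 19 November 1998.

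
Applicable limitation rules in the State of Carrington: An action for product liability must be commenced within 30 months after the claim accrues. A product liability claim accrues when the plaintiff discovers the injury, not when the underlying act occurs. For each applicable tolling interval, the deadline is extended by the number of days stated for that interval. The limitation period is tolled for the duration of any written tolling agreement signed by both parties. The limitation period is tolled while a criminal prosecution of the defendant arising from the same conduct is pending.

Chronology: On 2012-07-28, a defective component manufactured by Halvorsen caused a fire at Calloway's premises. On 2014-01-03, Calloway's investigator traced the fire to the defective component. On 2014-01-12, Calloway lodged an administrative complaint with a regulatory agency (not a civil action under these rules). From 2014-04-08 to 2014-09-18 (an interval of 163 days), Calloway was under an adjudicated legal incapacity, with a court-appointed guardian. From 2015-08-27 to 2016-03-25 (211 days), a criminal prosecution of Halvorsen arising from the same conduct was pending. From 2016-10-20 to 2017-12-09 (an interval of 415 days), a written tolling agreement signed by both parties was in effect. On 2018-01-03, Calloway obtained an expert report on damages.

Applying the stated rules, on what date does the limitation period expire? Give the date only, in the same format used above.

Accrual is tied to discovery, so the period began on 2014-01-03 rather than on 2012-07-28 when the act occurred.
30 months from 2014-01-03 is 2016-07-03.
The period was tolled for 211 days by the pending criminal prosecution (2015-08-27 to 2016-03-25), pushing the deadline to 2017-01-30.
The written tolling agreement from 2016-10-20 to 2017-12-09 tolled the period for 415 days, extending the deadline to 2018-03-21.
The plaintiff's legal incapacity from 2014-04-08 to 2014-09-18 does not toll the period, because no stated rule makes the plaintiff's incapacity a tolling event.
The other events in the timeline have no effect on the limitation period under the stated rules.

2018-03-21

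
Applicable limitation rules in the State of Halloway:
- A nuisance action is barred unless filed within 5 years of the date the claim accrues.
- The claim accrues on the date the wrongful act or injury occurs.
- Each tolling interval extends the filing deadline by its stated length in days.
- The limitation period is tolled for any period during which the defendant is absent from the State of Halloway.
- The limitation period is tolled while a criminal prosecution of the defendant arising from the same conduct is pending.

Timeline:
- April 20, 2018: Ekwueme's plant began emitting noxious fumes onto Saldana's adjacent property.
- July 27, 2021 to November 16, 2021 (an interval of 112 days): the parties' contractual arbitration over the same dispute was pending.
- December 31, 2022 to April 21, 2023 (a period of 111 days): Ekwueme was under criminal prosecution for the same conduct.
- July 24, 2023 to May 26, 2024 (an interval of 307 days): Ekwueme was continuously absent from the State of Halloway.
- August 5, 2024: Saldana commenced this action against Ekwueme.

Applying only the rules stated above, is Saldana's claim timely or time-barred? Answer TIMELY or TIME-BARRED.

TIME-BARRED

The limitation period began to run on April 20, 2018.
5 years from April 20, 2018 is April 20, 2023.
Because the pending criminal prosecution ran from December 31, 2022 to April 21, 2023, the deadline is extended by 111 days to August 9, 2023.
The period was tolled for 307 days by the defendant's absence from the jurisdiction (July 24, 2023 to May 26, 2024), pushing the deadline to June 11, 2024.
No stated provision tolls the period for a pending arbitration, so the interval from July 27, 2021 to November 16, 2021 has no effect on the deadline.
Saldana filed on August 5, 2024, after the June 11, 2024 deadline, so the action is time-barred.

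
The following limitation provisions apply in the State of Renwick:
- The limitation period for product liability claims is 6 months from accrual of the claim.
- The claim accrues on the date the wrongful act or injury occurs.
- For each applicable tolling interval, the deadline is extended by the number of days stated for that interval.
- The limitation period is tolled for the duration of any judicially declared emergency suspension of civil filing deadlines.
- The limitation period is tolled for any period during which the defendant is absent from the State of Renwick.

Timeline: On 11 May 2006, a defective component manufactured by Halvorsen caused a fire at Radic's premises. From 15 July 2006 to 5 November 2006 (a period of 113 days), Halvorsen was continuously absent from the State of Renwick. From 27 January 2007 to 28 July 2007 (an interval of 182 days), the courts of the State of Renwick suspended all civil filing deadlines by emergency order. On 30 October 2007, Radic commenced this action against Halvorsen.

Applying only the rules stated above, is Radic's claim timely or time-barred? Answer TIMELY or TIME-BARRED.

TIME-BARRED

The claim accrued on 11 May 2006, when the wrongful act occurred.
Adding the 6 months base period to 11 May 2006 gives a deadline of 11 November 2006, before any tolling.
Because the defendant's absence from the jurisdiction ran from 15 July 2006 to 5 November 2006, the deadline is extended by 113 days to 4 March 2007.
Because the emergency suspension of filing deadlines ran from 27 January 2007 to 28 July 2007, the deadline is extended by 182 days to 2 September 2007.
Filing on 30 October 2007 missed the 2 September 2007 deadline — the action is time-barred.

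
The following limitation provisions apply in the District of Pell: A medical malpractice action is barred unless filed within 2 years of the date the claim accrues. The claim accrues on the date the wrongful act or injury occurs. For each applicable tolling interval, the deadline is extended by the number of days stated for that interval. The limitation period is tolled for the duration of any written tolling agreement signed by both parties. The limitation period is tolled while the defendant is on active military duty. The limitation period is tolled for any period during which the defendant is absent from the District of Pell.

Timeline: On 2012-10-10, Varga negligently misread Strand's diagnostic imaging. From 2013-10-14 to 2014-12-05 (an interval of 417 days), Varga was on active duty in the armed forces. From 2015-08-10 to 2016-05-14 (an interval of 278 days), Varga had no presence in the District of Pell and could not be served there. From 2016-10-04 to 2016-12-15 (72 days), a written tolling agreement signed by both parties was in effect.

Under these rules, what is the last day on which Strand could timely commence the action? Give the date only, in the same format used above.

2016-09-04

The claim accrued on 2012-10-10, the date of the act.
2 years from 2012-10-10 is 2014-10-10.
The period was tolled for 417 days by the defendant's active military service (2013-10-14 to 2014-12-05), pushing the deadline to 2015-12-01.
Because the defendant's absence from the jurisdiction ran from 2015-08-10 to 2016-05-14, the deadline is extended by 278 days to 2016-09-04.
By the time the written tolling agreement began on 2016-10-04, the limitation period had already expired on 2016-09-04; that interval cannot revive it.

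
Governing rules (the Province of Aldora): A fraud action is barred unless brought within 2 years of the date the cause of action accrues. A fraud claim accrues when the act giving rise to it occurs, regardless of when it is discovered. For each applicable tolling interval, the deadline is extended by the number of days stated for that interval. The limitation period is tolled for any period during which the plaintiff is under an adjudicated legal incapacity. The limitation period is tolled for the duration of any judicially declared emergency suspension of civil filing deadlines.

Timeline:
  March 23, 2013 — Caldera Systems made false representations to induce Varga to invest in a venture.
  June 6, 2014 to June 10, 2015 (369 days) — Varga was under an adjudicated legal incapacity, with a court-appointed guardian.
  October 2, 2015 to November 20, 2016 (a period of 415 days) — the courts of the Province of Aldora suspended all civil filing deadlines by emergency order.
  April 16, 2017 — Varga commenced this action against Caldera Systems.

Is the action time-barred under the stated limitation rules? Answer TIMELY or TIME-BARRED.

TIMELY

The cause of action accrued on March 23, 2013, the date of the act.
2 years from March 23, 2013 is March 23, 2015.
The period was tolled for 369 days by the plaintiff's legal incapacity (June 6, 2014 to June 10, 2015), pushing the deadline to March 26, 2016.
The period was tolled for 415 days by the emergency suspension of filing deadlines (October 2, 2015 to November 20, 2016), pushing the deadline to May 15, 2017.
Filing on April 16, 2017 beat the May 15, 2017 deadline — the action is timely.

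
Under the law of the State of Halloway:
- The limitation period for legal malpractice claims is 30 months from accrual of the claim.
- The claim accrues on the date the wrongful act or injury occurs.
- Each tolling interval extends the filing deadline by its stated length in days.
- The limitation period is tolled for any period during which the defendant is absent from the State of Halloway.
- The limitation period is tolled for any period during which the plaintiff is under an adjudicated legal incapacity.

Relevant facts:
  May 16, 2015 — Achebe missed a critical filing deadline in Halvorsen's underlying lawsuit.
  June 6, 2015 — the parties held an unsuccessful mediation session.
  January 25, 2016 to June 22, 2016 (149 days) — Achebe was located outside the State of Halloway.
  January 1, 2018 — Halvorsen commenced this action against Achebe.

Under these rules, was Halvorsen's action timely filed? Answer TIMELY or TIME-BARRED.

The claim accrued on May 16, 2015, the date of the act.
Adding the 30 months base period to May 16, 2015 gives a deadline of November 16, 2017, before any tolling.
Because the defendant's absence from the jurisdiction ran from January 25, 2016 to June 22, 2016, the deadline is extended by 149 days to April 14, 2018.
The other events in the timeline have no effect on the limitation period under the stated rules.
The January 1, 2018 filing precedes the April 14, 2018 deadline; the claim is timely.

TIMELY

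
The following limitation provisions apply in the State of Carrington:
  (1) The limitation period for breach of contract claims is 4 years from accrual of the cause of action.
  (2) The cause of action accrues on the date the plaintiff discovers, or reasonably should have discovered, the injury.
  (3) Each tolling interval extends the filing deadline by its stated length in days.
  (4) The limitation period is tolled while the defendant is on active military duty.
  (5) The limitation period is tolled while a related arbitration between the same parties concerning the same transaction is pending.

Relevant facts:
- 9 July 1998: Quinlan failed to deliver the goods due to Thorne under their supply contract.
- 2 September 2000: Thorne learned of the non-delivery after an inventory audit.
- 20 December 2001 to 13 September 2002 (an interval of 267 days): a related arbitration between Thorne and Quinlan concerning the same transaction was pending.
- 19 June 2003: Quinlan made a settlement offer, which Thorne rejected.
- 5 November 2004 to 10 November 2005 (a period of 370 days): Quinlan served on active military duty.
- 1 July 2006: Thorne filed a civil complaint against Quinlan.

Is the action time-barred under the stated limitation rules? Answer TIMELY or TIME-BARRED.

TIME-BARRED

Accrual is tied to discovery, so the period began on 2 September 2000 rather than on 9 July 1998 when the act occurred.
Adding the 4 years base period to 2 September 2000 gives a deadline of 2 September 2004, before any tolling.
The period was tolled for 267 days by the pending related arbitration (20 December 2001 to 13 September 2002), pushing the deadline to 27 May 2005.
Because the defendant's active military service ran from 5 November 2004 to 10 November 2005, the deadline is extended by 370 days to 1 June 2006.
None of the other events listed affects the running of the period under the stated rules.
Thorne filed on 1 July 2006, after the 1 June 2006 deadline, so the action is time-barred.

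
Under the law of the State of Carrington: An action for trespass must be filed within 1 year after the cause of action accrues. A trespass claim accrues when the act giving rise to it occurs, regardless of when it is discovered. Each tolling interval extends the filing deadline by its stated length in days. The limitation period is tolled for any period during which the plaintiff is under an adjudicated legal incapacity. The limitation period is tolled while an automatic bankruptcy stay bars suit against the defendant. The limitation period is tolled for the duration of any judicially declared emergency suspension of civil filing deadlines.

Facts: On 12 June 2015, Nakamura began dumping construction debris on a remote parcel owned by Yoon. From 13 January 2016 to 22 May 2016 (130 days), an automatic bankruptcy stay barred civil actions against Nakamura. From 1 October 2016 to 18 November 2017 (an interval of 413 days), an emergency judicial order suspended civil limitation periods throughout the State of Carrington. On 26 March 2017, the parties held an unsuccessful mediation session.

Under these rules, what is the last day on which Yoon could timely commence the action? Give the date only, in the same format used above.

7 December 2017

The claim accrued on 12 June 2015, when the wrongful act occurred.
Adding the 1 year base period to 12 June 2015 gives a deadline of 12 June 2016, before any tolling.
Because the automatic bankruptcy stay ran from 13 January 2016 to 22 May 2016, the deadline is extended by 130 days to 20 October 2016.
The emergency suspension of filing deadlines from 1 October 2016 to 18 November 2017 tolled the period for 413 days, extending the deadline to 7 December 2017.
The other events in the timeline have no effect on the limitation period under the stated rules.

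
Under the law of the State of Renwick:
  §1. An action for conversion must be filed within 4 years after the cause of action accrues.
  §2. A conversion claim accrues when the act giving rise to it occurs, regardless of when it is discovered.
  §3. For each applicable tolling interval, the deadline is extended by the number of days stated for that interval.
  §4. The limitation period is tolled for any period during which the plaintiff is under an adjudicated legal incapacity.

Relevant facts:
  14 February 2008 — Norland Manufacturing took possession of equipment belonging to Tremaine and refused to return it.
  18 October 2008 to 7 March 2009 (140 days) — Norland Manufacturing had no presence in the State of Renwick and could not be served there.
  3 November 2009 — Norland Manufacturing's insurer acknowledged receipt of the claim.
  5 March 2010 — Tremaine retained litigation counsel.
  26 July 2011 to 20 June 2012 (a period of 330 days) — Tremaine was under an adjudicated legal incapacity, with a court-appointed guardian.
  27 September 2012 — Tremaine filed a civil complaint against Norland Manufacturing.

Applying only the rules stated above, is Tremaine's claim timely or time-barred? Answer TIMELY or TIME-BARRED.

TIMELY

The cause of action accrued on 14 February 2008, the date of the act.
Adding the 4 years base period to 14 February 2008 gives a deadline of 14 February 2012, before any tolling.
Because the plaintiff's legal incapacity ran from 26 July 2011 to 20 June 2012, the deadline is extended by 330 days to 9 January 2013.
Although the defendant's absence ran from 18 October 2008 to 7 March 2009, the stated rules do not make that a tolling event, so it is disregarded.
None of the other events listed affects the running of the period under the stated rules.
Tremaine filed on 27 September 2012, before the 9 January 2013 deadline, so the action is timely.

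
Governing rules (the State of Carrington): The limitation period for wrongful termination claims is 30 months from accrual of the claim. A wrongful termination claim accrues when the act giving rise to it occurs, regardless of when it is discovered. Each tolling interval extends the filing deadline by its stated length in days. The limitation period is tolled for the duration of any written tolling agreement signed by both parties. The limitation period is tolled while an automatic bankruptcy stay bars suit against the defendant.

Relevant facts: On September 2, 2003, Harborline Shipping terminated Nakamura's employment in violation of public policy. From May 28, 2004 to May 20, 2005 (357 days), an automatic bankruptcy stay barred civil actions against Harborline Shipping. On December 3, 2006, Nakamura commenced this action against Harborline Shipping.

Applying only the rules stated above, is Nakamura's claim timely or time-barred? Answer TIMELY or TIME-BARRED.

The limitation period began to run on September 2, 2003.
The untolled deadline — 30 months after September 2, 2003 — is March 2, 2006.
The period was tolled for 357 days by the automatic bankruptcy stay (May 28, 2004 to May 20, 2005), pushing the deadline to February 22, 2007.
Nakamura filed on December 3, 2006, before the February 22, 2007 deadline, so the action is timely.

TIMELY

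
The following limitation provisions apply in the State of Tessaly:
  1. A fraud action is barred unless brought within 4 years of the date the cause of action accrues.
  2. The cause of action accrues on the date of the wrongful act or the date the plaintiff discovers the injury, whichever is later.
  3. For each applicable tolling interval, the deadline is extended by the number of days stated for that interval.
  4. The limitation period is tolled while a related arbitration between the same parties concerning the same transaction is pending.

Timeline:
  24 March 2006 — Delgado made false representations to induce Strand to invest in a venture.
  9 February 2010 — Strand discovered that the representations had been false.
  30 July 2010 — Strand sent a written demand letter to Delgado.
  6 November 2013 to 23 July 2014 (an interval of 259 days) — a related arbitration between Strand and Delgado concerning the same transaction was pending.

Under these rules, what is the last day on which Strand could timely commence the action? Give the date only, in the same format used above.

The claim accrued on 9 February 2010 — the later of the 24 March 2006 act and the 9 February 2010 discovery.
4 years from 9 February 2010 is 9 February 2014.
The period was tolled for 259 days by the pending related arbitration (6 November 2013 to 23 July 2014), pushing the deadline to 26 October 2014.
The other events in the timeline have no effect on the limitation period under the stated rules.

26 October 2014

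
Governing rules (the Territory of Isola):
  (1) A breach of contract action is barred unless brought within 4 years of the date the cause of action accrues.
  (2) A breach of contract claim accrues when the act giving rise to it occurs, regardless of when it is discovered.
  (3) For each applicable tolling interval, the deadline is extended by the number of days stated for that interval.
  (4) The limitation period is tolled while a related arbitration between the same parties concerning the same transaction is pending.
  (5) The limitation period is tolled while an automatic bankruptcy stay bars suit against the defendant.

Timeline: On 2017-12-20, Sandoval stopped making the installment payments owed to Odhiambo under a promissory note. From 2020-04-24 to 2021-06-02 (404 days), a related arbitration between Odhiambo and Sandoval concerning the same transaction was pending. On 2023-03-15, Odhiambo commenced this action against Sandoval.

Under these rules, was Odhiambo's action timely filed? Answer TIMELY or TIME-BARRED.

The limitation period began to run on 2017-12-20.
The untolled deadline — 4 years after 2017-12-20 — is 2021-12-20.
Because the pending related arbitration ran from 2020-04-24 to 2021-06-02, the deadline is extended by 404 days to 2023-01-28.
Filing on 2023-03-15 missed the 2023-01-28 deadline — the action is time-barred.

TIME-BARRED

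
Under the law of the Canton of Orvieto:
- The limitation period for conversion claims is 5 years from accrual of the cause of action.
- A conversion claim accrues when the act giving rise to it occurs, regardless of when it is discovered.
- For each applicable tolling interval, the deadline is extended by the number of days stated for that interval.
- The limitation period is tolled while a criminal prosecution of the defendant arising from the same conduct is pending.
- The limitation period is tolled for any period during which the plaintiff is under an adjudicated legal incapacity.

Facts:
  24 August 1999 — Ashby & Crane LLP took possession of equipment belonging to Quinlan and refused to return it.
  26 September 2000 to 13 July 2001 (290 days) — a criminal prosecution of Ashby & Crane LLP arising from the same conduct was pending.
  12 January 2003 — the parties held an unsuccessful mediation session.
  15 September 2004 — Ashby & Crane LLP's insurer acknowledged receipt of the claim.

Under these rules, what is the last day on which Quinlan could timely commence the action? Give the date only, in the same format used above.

The claim accrued on 24 August 1999, when the wrongful act occurred.
The untolled deadline — 5 years after 24 August 1999 — is 24 August 2004.
The period was tolled for 290 days by the pending criminal prosecution (26 September 2000 to 13 July 2001), pushing the deadline to 10 June 2005.
The other events in the timeline have no effect on the limitation period under the stated rules.

10 June 2005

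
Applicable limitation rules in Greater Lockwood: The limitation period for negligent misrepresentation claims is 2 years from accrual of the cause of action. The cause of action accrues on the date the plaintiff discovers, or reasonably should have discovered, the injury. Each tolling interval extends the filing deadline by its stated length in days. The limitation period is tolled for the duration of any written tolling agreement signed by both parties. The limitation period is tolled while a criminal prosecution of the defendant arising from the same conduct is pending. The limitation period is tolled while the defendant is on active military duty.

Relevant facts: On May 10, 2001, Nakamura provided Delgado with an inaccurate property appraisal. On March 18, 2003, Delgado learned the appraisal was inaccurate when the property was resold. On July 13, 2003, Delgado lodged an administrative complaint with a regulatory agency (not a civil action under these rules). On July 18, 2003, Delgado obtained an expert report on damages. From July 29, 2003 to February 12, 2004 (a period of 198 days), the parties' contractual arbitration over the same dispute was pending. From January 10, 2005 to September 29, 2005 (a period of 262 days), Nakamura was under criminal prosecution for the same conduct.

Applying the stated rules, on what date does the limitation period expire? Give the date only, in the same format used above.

Accrual is tied to discovery, so the period began on March 18, 2003 rather than on May 10, 2001 when the act occurred.
2 years from March 18, 2003 is March 18, 2005.
The period was tolled for 262 days by the pending criminal prosecution (January 10, 2005 to September 29, 2005), pushing the deadline to December 5, 2005.
The pending related arbitration from July 29, 2003 to February 12, 2004 does not toll the period, because no stated rule makes a pending arbitration a tolling event.
Nothing else in the chronology tolls or restarts the period.

December 5, 2005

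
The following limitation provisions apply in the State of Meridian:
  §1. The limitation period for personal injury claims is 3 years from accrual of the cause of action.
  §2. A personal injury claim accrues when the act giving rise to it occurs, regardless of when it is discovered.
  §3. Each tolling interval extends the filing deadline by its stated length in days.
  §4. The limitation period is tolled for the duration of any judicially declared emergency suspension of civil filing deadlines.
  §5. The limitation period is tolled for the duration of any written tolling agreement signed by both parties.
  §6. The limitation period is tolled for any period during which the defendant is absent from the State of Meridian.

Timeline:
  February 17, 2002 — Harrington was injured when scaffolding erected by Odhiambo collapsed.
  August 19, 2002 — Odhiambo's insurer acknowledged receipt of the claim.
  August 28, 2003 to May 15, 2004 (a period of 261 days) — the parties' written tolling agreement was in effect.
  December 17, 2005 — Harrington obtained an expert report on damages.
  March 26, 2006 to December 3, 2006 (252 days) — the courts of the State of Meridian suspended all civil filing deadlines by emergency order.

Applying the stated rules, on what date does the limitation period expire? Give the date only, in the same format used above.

The claim accrued on February 17, 2002, when the wrongful act occurred.
Adding the 3 years base period to February 17, 2002 gives a deadline of February 17, 2005, before any tolling.
The written tolling agreement from August 28, 2003 to May 15, 2004 tolled the period for 261 days, extending the deadline to November 5, 2005.
The emergency suspension of filing deadlines starting March 26, 2006 came too late — the period had run on November 5, 2005 — and so does not extend the deadline.
The other events in the timeline have no effect on the limitation period under the stated rules.

November 5, 2005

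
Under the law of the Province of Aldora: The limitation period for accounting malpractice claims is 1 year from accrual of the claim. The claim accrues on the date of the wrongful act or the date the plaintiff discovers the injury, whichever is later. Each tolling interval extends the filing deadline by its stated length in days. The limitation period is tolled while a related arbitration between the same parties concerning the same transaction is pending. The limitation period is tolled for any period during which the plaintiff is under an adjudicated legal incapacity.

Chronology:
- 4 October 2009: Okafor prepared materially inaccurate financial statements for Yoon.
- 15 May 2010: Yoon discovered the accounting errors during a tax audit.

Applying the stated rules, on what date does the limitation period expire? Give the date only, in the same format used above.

15 May 2011

Because discovery on 15 May 2010 post-dates the 4 October 2009 act, accrual under the later-of rule falls on 15 May 2010.
The untolled deadline — 1 year after 15 May 2010 — is 15 May 2011.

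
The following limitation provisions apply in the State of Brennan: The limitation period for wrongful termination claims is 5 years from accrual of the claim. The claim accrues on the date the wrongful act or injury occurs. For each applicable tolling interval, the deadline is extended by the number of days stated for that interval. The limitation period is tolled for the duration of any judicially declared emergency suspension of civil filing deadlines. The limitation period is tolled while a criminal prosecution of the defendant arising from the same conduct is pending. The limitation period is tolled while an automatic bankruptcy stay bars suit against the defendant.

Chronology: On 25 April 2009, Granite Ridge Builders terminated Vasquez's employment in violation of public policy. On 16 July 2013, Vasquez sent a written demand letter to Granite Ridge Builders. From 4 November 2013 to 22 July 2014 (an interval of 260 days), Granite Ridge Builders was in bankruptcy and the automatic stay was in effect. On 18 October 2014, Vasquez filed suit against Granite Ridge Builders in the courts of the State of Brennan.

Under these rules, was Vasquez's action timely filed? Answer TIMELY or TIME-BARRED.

TIMELY

The claim accrued on 25 April 2009, the date of the act.
The untolled deadline — 5 years after 25 April 2009 — is 25 April 2014.
The period was tolled for 260 days by the automatic bankruptcy stay (4 November 2013 to 22 July 2014), pushing the deadline to 10 January 2015.
None of the other events listed affects the running of the period under the stated rules.
Vasquez filed on 18 October 2014, before the 10 January 2015 deadline, so the action is timely.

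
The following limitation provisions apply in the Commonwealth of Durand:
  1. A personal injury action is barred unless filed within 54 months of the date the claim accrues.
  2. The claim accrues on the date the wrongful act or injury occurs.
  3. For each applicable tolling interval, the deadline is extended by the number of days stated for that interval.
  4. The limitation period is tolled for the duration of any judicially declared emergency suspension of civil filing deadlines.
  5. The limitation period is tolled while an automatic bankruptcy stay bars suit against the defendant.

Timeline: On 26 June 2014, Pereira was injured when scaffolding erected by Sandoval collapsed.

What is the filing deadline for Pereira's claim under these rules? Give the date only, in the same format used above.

The claim accrued on 26 June 2014, when the wrongful act occurred.
54 months from 26 June 2014 is 26 December 2018.

26 December 2018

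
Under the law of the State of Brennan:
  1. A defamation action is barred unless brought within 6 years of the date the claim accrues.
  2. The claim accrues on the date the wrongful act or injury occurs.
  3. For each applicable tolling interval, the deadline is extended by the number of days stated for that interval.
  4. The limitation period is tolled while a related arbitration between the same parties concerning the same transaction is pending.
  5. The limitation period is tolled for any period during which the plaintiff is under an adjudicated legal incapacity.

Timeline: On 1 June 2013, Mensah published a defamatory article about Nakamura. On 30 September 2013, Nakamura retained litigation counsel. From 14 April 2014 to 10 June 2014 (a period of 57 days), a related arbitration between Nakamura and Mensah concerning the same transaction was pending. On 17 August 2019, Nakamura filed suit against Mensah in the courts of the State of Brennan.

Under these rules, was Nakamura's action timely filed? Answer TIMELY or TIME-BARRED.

TIME-BARRED

The claim accrued on 1 June 2013, when the wrongful act occurred.
6 years from 1 June 2013 is 1 June 2019.
Because the pending related arbitration ran from 14 April 2014 to 10 June 2014, the deadline is extended by 57 days to 28 July 2019.
None of the other events listed affects the running of the period under the stated rules.
The 17 August 2019 filing falls after the 28 July 2019 deadline; the claim is time-barred.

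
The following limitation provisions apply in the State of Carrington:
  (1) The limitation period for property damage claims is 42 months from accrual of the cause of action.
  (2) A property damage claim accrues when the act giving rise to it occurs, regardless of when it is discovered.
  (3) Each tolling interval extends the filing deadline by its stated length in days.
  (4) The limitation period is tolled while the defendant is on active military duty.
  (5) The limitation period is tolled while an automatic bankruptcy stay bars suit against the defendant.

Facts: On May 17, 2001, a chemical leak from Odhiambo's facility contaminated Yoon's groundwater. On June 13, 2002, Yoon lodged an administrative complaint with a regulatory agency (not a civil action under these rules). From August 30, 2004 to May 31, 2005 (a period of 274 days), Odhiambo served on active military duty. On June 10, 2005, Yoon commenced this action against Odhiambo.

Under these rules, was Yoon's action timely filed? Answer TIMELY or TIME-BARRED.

The limitation period began to run on May 17, 2001.
The untolled deadline — 42 months after May 17, 2001 — is November 17, 2004.
The period was tolled for 274 days by the defendant's active military service (August 30, 2004 to May 31, 2005), pushing the deadline to August 18, 2005.
None of the other events listed affects the running of the period under the stated rules.
The June 10, 2005 filing precedes the August 18, 2005 deadline; the claim is timely.

TIMELY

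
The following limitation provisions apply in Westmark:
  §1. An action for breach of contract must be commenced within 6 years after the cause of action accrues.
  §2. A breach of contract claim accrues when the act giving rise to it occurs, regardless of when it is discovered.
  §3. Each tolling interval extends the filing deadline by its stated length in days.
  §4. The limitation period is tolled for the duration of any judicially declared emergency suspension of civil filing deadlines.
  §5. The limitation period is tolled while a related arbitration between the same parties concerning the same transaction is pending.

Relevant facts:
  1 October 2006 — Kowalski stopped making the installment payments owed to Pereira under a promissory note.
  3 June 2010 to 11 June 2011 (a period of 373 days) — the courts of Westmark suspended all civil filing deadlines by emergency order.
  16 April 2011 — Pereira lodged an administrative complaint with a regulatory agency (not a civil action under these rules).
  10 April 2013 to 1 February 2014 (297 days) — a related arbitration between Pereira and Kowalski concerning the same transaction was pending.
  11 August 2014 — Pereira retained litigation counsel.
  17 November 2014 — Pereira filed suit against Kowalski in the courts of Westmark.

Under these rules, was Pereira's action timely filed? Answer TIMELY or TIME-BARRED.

The claim accrued on 1 October 2006, when the wrongful act occurred.
6 years from 1 October 2006 is 1 October 2012.
The emergency suspension of filing deadlines from 3 June 2010 to 11 June 2011 tolled the period for 373 days, extending the deadline to 9 October 2013.
The period was tolled for 297 days by the pending related arbitration (10 April 2013 to 1 February 2014), pushing the deadline to 2 August 2014.
Nothing else in the chronology tolls or restarts the period.
The 17 November 2014 filing falls after the 2 August 2014 deadline; the claim is time-barred.

TIME-BARRED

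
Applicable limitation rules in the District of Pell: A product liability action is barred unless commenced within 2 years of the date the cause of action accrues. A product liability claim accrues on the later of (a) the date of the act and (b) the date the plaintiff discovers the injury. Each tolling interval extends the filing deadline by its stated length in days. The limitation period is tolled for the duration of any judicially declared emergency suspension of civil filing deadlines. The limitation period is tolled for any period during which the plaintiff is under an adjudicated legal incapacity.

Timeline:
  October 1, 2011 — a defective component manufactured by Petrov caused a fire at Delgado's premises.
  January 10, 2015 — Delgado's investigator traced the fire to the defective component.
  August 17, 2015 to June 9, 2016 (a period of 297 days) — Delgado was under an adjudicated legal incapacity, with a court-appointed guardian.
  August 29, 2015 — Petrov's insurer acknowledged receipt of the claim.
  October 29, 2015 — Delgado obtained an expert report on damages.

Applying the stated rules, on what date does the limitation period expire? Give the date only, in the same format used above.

The claim accrued on January 10, 2015 — the later of the October 1, 2011 act and the January 10, 2015 discovery.
Adding the 2 years base period to January 10, 2015 gives a deadline of January 10, 2017, before any tolling.
The plaintiff's legal incapacity from August 17, 2015 to June 9, 2016 tolled the period for 297 days, extending the deadline to November 3, 2017.
The other events in the timeline have no effect on the limitation period under the stated rules.

November 3, 2017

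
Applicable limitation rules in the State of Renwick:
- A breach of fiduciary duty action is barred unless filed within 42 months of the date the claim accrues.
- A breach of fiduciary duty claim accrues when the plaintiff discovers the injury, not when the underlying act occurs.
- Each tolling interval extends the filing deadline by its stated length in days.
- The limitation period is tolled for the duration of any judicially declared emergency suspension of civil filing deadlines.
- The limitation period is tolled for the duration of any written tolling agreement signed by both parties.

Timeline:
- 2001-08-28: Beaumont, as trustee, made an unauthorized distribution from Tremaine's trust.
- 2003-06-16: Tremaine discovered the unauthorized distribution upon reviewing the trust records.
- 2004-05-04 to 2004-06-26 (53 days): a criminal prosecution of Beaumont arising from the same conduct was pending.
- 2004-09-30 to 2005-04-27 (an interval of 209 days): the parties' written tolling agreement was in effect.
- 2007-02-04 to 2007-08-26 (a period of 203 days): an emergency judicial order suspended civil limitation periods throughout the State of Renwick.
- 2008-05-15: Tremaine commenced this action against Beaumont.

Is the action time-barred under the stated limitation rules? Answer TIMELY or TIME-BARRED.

Under the discovery rule, the claim accrued on 2003-06-16, when Tremaine discovered the injury — not on the 2001-08-28 date of the underlying act.
42 months from 2003-06-16 is 2006-12-16.
Because the written tolling agreement ran from 2004-09-30 to 2005-04-27, the deadline is extended by 209 days to 2007-07-13.
The emergency suspension of filing deadlines from 2007-02-04 to 2007-08-26 tolled the period for 203 days, extending the deadline to 2008-02-01.
No stated provision tolls the period for a criminal prosecution, so the interval from 2004-05-04 to 2004-06-26 has no effect on the deadline.
Tremaine filed on 2008-05-15, after the 2008-02-01 deadline, so the action is time-barred.

TIME-BARRED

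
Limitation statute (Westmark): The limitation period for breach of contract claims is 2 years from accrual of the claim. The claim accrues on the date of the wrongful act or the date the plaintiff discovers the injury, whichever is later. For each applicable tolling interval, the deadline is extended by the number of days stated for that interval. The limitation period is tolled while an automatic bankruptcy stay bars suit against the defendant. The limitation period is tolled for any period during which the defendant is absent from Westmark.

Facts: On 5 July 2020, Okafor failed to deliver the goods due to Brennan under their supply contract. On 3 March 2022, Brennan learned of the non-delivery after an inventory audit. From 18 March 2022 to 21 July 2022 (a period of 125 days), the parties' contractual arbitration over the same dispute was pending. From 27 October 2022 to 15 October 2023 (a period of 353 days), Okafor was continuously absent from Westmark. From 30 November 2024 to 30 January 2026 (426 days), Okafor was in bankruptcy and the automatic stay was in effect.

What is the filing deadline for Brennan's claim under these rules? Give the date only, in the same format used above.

Because discovery on 3 March 2022 post-dates the 5 July 2020 act, accrual under the later-of rule falls on 3 March 2022.
2 years from 3 March 2022 is 3 March 2024.
Because the defendant's absence from the jurisdiction ran from 27 October 2022 to 15 October 2023, the deadline is extended by 353 days to 19 February 2025.
The automatic bankruptcy stay from 30 November 2024 to 30 January 2026 tolled the period for 426 days, extending the deadline to 21 April 2026.
The pending related arbitration from 18 March 2022 to 21 July 2022 does not toll the period, because no stated rule makes a pending arbitration a tolling event.

21 April 2026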